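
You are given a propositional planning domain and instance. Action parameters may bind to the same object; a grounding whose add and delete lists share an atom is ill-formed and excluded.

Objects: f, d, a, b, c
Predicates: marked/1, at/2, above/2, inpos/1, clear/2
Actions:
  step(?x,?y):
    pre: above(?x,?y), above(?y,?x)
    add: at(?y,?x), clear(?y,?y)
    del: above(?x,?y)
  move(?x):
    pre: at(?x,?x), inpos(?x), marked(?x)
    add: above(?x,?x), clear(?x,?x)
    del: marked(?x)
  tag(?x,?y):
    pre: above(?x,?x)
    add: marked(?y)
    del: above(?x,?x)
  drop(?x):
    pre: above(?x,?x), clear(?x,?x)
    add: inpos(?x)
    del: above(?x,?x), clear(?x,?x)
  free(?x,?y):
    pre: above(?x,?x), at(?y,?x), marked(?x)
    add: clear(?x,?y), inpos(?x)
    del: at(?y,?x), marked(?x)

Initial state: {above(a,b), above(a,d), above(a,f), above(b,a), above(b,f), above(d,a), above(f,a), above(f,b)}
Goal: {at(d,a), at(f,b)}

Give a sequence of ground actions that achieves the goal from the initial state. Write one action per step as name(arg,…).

step(a,d); step(b,f)

1. step(a,d)  →  {above(a,b), above(a,f), above(b,a), above(b,f), above(d,a), above(f,a), above(f,b), at(d,a), clear(d,d)}
2. step(b,f)  →  {above(a,b), above(a,f), above(b,a), above(d,a), above(f,a), above(f,b), at(d,a), at(f,b), clear(d,d), clear(f,f)}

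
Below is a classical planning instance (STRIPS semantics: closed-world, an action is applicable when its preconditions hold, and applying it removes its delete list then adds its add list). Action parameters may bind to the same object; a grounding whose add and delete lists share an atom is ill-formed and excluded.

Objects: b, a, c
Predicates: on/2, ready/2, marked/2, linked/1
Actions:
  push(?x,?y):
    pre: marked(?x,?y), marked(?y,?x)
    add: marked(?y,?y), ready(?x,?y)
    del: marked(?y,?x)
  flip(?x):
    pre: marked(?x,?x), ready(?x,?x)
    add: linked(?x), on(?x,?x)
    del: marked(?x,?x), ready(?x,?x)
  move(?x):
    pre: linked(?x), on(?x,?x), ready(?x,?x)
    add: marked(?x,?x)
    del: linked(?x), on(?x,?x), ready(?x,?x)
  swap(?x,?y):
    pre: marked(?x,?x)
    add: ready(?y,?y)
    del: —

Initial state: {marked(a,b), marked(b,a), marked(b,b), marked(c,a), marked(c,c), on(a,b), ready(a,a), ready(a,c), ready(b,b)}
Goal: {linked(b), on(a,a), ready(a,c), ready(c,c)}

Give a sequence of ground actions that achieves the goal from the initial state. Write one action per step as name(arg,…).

push(b,a); flip(b); flip(a); swap(c,c)

1. push(b,a)  →  {marked(a,a), marked(b,a), marked(b,b), marked(c,a), marked(c,c), on(a,b), ready(a,a), ready(a,c), ready(b,a), ready(b,b)}
2. flip(b)  →  {linked(b), marked(a,a), marked(b,a), marked(c,a), marked(c,c), on(a,b), on(b,b), ready(a,a), ready(a,c), ready(b,a)}
3. flip(a)  →  {linked(a), linked(b), marked(b,a), marked(c,a), marked(c,c), on(a,a), on(a,b), on(b,b), ready(a,c), ready(b,a)}
4. swap(c,c)  →  {linked(a), linked(b), marked(b,a), marked(c,a), marked(c,c), on(a,a), on(a,b), on(b,b), ready(a,c), ready(b,a), ready(c,c)}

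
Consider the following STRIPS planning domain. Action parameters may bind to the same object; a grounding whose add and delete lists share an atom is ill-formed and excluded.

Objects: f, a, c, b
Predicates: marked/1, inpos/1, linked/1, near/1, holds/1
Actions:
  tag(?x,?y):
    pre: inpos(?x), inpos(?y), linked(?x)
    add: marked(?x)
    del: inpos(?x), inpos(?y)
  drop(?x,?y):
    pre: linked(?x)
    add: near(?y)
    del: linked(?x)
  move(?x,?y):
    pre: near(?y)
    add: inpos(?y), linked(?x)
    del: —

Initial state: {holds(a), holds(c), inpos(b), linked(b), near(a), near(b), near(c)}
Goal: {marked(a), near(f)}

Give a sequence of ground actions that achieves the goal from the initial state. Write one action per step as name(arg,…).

drop(b,f); move(a,a); tag(a,a)

1. drop(b,f)  →  {holds(a), holds(c), inpos(b), near(a), near(b), near(c), near(f)}
2. move(a,a)  →  {holds(a), holds(c), inpos(a), inpos(b), linked(a), near(a), near(b), near(c), near(f)}
3. tag(a,a)  →  {holds(a), holds(c), inpos(b), linked(a), marked(a), near(a), near(b), near(c), near(f)}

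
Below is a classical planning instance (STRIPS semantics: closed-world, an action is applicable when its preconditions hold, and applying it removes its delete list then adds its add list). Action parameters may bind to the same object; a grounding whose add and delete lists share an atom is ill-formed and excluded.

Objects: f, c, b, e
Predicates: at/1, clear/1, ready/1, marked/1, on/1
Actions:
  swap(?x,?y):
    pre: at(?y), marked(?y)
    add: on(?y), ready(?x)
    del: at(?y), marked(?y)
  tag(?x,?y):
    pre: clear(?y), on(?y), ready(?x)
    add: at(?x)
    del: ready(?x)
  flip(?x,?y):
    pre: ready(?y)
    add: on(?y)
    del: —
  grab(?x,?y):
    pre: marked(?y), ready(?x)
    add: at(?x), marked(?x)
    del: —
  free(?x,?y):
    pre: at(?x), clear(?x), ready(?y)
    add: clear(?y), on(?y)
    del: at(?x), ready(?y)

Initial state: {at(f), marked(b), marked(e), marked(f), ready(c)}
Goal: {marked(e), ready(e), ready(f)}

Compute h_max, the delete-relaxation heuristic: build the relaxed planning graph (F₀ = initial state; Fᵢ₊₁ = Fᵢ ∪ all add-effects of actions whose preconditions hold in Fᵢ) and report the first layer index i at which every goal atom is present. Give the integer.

1

F0 = init (5 atoms)
F1 = F0 ∪ {at(c), marked(c), on(c), on(f), ready(b), ready(e), ready(f)}  (12 atoms)
goal ⊆ F1  ⇒  h_max = 1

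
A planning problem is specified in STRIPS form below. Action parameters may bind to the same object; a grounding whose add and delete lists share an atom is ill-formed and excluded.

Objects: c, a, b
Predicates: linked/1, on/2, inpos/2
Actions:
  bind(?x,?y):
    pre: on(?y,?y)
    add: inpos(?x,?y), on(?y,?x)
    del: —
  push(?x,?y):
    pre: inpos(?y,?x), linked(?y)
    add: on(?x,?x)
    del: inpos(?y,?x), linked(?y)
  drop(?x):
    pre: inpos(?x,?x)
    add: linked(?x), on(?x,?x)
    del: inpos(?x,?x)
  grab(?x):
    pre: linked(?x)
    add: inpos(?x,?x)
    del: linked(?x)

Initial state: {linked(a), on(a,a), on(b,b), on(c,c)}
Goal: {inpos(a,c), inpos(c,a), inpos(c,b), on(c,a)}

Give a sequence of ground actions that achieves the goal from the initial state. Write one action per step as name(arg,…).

1. bind(c,a)  →  {inpos(c,a), linked(a), on(a,a), on(a,c), on(b,b), on(c,c)}
2. bind(c,b)  →  {inpos(c,a), inpos(c,b), linked(a), on(a,a), on(a,c), on(b,b), on(b,c), on(c,c)}
3. bind(a,c)  →  {inpos(a,c), inpos(c,a), inpos(c,b), linked(a), on(a,a), on(a,c), on(b,b), on(b,c), on(c,a), on(c,c)}

bind(c,a); bind(c,b); bind(a,c)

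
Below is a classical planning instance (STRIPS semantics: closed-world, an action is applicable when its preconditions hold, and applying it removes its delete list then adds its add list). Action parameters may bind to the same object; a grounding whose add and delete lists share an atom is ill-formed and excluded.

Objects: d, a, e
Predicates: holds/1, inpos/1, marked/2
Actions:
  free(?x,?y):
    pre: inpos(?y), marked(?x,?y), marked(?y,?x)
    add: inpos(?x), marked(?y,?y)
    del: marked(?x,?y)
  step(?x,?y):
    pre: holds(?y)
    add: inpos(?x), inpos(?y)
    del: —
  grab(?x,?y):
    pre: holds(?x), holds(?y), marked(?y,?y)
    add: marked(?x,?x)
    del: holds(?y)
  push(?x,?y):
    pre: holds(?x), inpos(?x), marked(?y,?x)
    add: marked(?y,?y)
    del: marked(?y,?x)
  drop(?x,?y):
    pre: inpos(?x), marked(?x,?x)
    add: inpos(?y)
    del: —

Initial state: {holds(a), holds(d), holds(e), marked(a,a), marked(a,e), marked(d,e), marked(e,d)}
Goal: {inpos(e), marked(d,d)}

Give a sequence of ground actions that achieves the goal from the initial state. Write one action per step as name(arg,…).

1. step(d,d)  →  {holds(a), holds(d), holds(e), inpos(d), marked(a,a), marked(a,e), marked(d,e), marked(e,d)}
2. free(e,d)  →  {holds(a), holds(d), holds(e), inpos(d), inpos(e), marked(a,a), marked(a,e), marked(d,d), marked(d,e)}

step(d,d); free(e,d)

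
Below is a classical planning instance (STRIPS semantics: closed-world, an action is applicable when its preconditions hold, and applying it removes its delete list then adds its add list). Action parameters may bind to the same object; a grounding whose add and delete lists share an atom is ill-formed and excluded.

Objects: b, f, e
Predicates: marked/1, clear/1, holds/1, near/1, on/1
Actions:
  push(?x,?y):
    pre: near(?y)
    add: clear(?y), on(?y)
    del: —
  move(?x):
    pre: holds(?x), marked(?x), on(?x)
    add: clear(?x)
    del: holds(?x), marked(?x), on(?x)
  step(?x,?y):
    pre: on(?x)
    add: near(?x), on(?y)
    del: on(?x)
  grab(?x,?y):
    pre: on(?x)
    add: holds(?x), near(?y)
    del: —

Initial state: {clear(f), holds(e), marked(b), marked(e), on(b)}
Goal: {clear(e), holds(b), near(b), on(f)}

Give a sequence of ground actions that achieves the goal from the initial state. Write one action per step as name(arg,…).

1. grab(b,e)  →  {clear(f), holds(b), holds(e), marked(b), marked(e), near(e), on(b)}
2. push(b,e)  →  {clear(e), clear(f), holds(b), holds(e), marked(b), marked(e), near(e), on(b), on(e)}
3. step(b,f)  →  {clear(e), clear(f), holds(b), holds(e), marked(b), marked(e), near(b), near(e), on(e), on(f)}

grab(b,e); push(b,e); step(b,f)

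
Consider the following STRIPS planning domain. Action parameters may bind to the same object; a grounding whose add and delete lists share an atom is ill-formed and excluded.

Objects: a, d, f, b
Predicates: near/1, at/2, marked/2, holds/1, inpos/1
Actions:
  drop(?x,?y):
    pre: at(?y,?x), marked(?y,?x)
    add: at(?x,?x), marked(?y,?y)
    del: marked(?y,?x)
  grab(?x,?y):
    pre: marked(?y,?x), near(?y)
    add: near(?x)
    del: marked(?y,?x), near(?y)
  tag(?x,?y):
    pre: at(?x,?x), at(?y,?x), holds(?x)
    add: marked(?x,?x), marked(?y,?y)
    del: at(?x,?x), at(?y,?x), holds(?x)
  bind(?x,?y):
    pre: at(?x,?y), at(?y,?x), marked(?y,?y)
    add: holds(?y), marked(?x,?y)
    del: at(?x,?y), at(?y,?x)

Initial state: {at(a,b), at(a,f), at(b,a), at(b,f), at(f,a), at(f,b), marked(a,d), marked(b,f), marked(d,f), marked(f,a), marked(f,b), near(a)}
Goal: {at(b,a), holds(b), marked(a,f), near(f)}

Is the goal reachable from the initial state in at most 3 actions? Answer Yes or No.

1. drop(a,f)  →  {at(a,a), at(a,b), at(a,f), at(b,a), at(b,f), at(f,a), at(f,b), marked(a,d), marked(b,f), marked(d,f), marked(f,b), marked(f,f), near(a)}
2. drop(f,b)  →  {at(a,a), at(a,b), at(a,f), at(b,a), at(b,f), at(f,a), at(f,b), at(f,f), marked(a,d), marked(b,b), marked(d,f), marked(f,b), marked(f,f), near(a)}
3. grab(d,a)  →  {at(a,a), at(a,b), at(a,f), at(b,a), at(b,f), at(f,a), at(f,b), at(f,f), marked(b,b), marked(d,f), marked(f,b), marked(f,f), near(d)}
4. grab(f,d)  →  {at(a,a), at(a,b), at(a,f), at(b,a), at(b,f), at(f,a), at(f,b), at(f,f), marked(b,b), marked(f,b), marked(f,f), near(f)}
5. bind(a,f)  →  {at(a,a), at(a,b), at(b,a), at(b,f), at(f,b), at(f,f), holds(f), marked(a,f), marked(b,b), marked(f,b), marked(f,f), near(f)}
6. bind(f,b)  →  {at(a,a), at(a,b), at(b,a), at(f,f), holds(b), holds(f), marked(a,f), marked(b,b), marked(f,b), marked(f,f), near(f)}
optimal plan length = 6; 6 > 3

No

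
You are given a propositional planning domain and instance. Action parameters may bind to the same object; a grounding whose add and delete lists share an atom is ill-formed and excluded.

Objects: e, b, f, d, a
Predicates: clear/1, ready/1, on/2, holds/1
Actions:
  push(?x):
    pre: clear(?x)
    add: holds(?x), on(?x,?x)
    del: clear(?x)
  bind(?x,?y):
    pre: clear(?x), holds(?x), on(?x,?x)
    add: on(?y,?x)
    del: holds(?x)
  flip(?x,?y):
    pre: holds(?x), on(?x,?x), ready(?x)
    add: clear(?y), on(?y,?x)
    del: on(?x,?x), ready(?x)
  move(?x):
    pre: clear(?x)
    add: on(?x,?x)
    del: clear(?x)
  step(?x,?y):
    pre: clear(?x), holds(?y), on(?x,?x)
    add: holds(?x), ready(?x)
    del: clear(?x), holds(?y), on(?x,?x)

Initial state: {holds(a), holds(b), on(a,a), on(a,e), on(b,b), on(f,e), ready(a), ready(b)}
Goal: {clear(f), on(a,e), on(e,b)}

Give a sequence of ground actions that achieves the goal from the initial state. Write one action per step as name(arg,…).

1. flip(b,e)  →  {clear(e), holds(a), holds(b), on(a,a), on(a,e), on(e,b), on(f,e), ready(a)}
2. flip(a,f)  →  {clear(e), clear(f), holds(a), holds(b), on(a,e), on(e,b), on(f,a), on(f,e)}

flip(b,e); flip(a,f)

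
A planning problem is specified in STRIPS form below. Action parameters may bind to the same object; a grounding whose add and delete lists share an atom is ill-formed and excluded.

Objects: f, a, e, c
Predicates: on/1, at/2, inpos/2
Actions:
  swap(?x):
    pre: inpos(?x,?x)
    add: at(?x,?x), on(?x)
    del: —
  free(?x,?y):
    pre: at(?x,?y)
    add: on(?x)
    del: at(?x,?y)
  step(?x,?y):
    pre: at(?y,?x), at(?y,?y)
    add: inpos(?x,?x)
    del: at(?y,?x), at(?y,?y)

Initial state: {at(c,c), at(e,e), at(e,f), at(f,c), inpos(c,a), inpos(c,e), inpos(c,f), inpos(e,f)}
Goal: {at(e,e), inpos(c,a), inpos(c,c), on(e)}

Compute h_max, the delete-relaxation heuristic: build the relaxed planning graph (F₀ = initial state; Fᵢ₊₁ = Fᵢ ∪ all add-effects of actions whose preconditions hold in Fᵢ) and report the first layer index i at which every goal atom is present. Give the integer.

F0 = init (8 atoms)
F1 = F0 ∪ {inpos(c,c), inpos(e,e), inpos(f,f), on(c), on(e), on(f)}  (14 atoms)
goal ⊆ F1  ⇒  h_max = 1

1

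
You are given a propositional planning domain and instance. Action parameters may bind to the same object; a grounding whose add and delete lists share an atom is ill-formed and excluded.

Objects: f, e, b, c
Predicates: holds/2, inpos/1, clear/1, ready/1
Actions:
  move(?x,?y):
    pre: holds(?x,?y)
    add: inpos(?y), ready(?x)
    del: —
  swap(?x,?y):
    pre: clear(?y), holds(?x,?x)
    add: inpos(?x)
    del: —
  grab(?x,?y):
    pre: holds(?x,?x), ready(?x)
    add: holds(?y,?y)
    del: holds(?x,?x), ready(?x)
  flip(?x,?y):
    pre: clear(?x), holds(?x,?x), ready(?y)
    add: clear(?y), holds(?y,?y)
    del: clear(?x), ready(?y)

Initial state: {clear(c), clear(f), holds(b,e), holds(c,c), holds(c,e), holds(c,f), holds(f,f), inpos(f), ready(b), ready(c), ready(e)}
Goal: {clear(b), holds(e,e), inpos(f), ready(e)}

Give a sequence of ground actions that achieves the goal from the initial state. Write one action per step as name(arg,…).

grab(c,e); flip(f,b)

1. grab(c,e)  →  {clear(c), clear(f), holds(b,e), holds(c,e), holds(c,f), holds(e,e), holds(f,f), inpos(f), ready(b), ready(e)}
2. flip(f,b)  →  {clear(b), clear(c), holds(b,b), holds(b,e), holds(c,e), holds(c,f), holds(e,e), holds(f,f), inpos(f), ready(e)}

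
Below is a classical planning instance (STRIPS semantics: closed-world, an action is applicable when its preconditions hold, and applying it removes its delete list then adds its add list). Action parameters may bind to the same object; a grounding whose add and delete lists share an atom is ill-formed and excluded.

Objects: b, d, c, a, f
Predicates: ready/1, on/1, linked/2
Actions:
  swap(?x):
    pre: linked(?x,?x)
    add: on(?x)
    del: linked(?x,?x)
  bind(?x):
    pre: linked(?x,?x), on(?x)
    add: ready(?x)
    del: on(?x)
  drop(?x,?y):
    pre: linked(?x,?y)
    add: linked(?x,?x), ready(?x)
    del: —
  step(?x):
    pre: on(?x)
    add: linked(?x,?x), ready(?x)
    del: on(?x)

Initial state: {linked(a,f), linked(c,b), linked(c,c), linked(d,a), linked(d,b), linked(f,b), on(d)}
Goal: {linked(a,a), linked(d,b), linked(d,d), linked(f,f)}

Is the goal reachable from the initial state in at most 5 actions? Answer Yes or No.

Yes

1. drop(d,b)  →  {linked(a,f), linked(c,b), linked(c,c), linked(d,a), linked(d,b), linked(d,d), linked(f,b), on(d), ready(d)}
2. drop(a,f)  →  {linked(a,a), linked(a,f), linked(c,b), linked(c,c), linked(d,a), linked(d,b), linked(d,d), linked(f,b), on(d), ready(a), ready(d)}
3. drop(f,b)  →  {linked(a,a), linked(a,f), linked(c,b), linked(c,c), linked(d,a), linked(d,b), linked(d,d), linked(f,b), linked(f,f), on(d), ready(a), ready(d), ready(f)}
optimal plan length = 3; 3 ≤ 5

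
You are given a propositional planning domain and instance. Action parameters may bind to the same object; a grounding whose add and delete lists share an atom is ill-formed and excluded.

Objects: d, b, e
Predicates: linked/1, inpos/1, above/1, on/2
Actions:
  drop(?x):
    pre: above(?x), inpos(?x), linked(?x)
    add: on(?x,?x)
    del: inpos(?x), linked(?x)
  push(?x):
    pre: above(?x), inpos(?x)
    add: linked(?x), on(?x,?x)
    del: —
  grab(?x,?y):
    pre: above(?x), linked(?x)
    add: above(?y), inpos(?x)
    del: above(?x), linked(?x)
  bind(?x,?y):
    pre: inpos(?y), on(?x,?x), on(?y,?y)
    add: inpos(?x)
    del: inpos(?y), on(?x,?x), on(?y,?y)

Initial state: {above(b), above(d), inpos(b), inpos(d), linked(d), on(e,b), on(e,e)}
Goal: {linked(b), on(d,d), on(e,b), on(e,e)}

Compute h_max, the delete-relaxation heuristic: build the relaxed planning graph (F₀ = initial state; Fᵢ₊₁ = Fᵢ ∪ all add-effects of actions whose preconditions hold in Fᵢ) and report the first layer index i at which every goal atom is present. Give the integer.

1

F0 = init (7 atoms)
F1 = F0 ∪ {above(e), linked(b), on(b,b), on(d,d)}  (11 atoms)
goal ⊆ F1  ⇒  h_max = 1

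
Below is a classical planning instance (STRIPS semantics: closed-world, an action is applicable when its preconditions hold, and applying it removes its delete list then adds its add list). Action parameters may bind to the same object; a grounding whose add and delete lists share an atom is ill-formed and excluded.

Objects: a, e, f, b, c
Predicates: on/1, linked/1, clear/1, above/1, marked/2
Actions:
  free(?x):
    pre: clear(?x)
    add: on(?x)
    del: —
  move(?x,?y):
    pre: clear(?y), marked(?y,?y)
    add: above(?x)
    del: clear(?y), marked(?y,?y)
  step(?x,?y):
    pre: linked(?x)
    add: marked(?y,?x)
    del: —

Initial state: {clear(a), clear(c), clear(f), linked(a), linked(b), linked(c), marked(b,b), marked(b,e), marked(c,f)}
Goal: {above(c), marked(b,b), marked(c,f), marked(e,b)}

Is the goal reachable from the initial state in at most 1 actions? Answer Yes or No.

1. step(a,a)  →  {clear(a), clear(c), clear(f), linked(a), linked(b), linked(c), marked(a,a), marked(b,b), marked(b,e), marked(c,f)}
2. move(c,a)  →  {above(c), clear(c), clear(f), linked(a), linked(b), linked(c), marked(b,b), marked(b,e), marked(c,f)}
3. step(b,e)  →  {above(c), clear(c), clear(f), linked(a), linked(b), linked(c), marked(b,b), marked(b,e), marked(c,f), marked(e,b)}
optimal plan length = 3; 3 > 1

No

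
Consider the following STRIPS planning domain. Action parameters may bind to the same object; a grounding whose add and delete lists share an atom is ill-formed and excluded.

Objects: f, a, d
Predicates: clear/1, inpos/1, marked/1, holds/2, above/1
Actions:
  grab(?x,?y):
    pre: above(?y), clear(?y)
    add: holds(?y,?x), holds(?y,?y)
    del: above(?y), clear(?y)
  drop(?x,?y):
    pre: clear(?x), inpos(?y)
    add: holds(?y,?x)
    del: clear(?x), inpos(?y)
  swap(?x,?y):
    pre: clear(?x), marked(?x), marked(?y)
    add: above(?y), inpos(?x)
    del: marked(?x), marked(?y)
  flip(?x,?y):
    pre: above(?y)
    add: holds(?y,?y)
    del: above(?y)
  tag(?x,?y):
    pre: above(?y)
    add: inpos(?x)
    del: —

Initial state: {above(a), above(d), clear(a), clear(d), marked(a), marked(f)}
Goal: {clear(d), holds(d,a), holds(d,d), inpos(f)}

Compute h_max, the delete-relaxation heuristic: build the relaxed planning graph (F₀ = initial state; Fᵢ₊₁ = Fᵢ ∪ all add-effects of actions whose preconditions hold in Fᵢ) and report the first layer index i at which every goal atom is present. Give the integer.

1

F0 = init (6 atoms)
F1 = F0 ∪ {above(f), holds(a,a), holds(a,d), holds(a,f), holds(d,a), holds(d,d), holds(d,f), inpos(a), inpos(d), inpos(f)}  (16 atoms)
goal ⊆ F1  ⇒  h_max = 1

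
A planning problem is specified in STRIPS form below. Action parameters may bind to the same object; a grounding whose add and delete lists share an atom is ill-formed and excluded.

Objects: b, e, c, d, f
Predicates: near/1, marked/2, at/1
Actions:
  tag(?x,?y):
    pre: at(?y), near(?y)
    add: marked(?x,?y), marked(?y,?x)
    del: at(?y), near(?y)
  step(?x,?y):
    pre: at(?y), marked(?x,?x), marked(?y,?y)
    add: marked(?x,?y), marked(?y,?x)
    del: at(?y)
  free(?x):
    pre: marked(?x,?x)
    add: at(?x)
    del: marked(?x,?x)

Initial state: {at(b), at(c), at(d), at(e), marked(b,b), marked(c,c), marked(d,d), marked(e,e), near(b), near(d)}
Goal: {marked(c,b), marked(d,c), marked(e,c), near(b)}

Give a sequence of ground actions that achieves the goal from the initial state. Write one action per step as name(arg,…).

1. tag(c,d)  →  {at(b), at(c), at(e), marked(b,b), marked(c,c), marked(c,d), marked(d,c), marked(d,d), marked(e,e), near(b)}
2. step(b,c)  →  {at(b), at(e), marked(b,b), marked(b,c), marked(c,b), marked(c,c), marked(c,d), marked(d,c), marked(d,d), marked(e,e), near(b)}
3. step(c,e)  →  {at(b), marked(b,b), marked(b,c), marked(c,b), marked(c,c), marked(c,d), marked(c,e), marked(d,c), marked(d,d), marked(e,c), marked(e,e), near(b)}

tag(c,d); step(b,c); step(c,e)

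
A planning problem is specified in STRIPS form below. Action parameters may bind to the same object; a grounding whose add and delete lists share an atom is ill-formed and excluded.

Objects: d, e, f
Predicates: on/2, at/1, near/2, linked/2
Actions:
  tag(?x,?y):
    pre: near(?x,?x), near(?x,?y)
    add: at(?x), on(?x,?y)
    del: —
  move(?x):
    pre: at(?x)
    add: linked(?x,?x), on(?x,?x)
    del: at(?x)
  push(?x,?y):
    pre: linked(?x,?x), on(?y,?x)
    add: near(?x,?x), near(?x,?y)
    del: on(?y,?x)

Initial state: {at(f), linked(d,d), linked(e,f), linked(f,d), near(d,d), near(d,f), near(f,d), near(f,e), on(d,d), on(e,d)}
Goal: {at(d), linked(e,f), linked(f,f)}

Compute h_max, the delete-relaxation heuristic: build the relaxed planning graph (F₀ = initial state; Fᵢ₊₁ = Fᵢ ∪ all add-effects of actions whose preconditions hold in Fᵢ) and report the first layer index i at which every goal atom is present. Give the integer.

1

F0 = init (10 atoms)
F1 = F0 ∪ {at(d), linked(f,f), near(d,e), on(d,f), on(f,f)}  (15 atoms)
goal ⊆ F1  ⇒  h_max = 1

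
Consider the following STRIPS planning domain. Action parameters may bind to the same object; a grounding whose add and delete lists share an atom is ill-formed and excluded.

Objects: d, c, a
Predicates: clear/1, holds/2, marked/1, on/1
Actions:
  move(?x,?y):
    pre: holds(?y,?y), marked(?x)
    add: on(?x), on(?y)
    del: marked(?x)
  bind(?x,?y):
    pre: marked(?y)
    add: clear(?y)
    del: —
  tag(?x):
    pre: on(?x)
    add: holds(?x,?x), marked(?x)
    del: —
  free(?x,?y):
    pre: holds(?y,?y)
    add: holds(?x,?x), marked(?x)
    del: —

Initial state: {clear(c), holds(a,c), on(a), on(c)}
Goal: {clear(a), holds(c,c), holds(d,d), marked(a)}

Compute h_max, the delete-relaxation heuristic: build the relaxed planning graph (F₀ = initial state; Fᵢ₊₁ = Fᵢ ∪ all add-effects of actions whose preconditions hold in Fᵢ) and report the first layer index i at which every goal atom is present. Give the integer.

F0 = init (4 atoms)
F1 = F0 ∪ {holds(a,a), holds(c,c), marked(a), marked(c)}  (8 atoms)
F2 = F1 ∪ {clear(a), holds(d,d), marked(d)}  (11 atoms)
goal ⊆ F2  ⇒  h_max = 2

2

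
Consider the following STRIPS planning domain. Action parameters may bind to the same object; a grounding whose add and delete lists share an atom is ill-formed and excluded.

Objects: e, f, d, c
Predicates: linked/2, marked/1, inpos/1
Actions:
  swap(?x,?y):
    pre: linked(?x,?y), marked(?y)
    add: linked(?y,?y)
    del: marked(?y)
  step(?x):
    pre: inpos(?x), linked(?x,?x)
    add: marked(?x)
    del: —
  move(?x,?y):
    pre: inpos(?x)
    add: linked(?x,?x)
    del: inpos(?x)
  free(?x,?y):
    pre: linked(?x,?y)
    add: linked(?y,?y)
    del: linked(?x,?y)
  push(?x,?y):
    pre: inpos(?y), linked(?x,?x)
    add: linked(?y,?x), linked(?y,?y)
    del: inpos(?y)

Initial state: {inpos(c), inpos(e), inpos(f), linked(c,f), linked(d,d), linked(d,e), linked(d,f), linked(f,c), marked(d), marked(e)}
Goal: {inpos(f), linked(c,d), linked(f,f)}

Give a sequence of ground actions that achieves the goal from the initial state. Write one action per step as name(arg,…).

1. free(d,f)  →  {inpos(c), inpos(e), inpos(f), linked(c,f), linked(d,d), linked(d,e), linked(f,c), linked(f,f), marked(d), marked(e)}
2. push(d,c)  →  {inpos(e), inpos(f), linked(c,c), linked(c,d), linked(c,f), linked(d,d), linked(d,e), linked(f,c), linked(f,f), marked(d), marked(e)}

free(d,f); push(d,c)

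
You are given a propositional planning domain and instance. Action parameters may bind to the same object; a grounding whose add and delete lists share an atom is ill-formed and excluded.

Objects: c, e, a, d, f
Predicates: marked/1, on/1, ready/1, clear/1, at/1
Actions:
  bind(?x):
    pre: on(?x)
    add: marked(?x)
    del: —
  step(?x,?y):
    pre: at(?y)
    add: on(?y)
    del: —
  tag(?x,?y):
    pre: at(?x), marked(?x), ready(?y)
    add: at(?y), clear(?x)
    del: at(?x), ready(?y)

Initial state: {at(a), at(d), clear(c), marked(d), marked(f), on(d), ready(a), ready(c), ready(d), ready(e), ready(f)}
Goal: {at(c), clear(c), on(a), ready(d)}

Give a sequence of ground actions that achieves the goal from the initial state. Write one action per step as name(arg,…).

1. step(c,a)  →  {at(a), at(d), clear(c), marked(d), marked(f), on(a), on(d), ready(a), ready(c), ready(d), ready(e), ready(f)}
2. tag(d,c)  →  {at(a), at(c), clear(c), clear(d), marked(d), marked(f), on(a), on(d), ready(a), ready(d), ready(e), ready(f)}

step(c,a); tag(d,c)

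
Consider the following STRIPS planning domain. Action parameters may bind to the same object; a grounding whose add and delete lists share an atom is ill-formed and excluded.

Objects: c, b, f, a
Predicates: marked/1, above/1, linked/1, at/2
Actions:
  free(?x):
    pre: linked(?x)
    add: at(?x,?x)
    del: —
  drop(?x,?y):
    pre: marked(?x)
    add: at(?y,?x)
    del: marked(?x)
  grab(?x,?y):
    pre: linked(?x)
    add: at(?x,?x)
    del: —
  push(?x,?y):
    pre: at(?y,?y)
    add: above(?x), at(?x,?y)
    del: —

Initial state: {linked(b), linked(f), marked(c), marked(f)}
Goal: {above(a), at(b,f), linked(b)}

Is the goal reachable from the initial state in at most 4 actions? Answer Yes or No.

1. free(b)  →  {at(b,b), linked(b), linked(f), marked(c), marked(f)}
2. drop(f,b)  →  {at(b,b), at(b,f), linked(b), linked(f), marked(c)}
3. push(a,b)  →  {above(a), at(a,b), at(b,b), at(b,f), linked(b), linked(f), marked(c)}
optimal plan length = 3; 3 ≤ 4

Yes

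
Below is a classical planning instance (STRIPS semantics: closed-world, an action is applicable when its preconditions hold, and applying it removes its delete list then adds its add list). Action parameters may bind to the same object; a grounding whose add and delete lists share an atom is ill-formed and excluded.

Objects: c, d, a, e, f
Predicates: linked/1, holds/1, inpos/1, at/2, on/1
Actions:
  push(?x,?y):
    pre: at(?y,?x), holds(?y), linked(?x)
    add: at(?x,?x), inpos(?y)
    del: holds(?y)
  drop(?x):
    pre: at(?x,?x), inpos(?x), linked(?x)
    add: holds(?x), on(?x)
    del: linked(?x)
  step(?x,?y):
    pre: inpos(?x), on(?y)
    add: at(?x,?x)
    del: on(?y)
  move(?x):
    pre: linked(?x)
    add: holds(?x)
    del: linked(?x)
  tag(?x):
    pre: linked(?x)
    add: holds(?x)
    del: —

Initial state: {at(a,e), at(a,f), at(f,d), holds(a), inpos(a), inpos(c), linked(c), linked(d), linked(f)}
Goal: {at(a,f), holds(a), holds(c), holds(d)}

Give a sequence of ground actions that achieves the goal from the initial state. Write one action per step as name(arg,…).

1. move(c)  →  {at(a,e), at(a,f), at(f,d), holds(a), holds(c), inpos(a), inpos(c), linked(d), linked(f)}
2. move(d)  →  {at(a,e), at(a,f), at(f,d), holds(a), holds(c), holds(d), inpos(a), inpos(c), linked(f)}

move(c); move(d)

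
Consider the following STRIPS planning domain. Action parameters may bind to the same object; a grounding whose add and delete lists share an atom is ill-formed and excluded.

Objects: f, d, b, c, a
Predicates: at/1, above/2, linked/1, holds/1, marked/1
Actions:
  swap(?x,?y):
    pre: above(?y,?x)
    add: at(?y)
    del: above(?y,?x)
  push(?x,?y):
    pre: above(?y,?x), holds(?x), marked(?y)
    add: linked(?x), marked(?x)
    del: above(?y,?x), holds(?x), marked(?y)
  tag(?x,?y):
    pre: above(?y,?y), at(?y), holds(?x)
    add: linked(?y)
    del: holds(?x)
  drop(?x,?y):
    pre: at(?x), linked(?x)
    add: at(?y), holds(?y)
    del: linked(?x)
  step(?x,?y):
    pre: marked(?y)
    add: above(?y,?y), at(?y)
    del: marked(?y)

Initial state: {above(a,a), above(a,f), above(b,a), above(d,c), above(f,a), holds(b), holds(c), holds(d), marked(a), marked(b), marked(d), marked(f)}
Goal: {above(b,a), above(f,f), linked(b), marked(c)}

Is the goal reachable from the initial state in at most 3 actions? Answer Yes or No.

1. push(c,d)  →  {above(a,a), above(a,f), above(b,a), above(f,a), holds(b), holds(d), linked(c), marked(a), marked(b), marked(c), marked(f)}
2. step(f,f)  →  {above(a,a), above(a,f), above(b,a), above(f,a), above(f,f), at(f), holds(b), holds(d), linked(c), marked(a), marked(b), marked(c)}
3. step(f,b)  →  {above(a,a), above(a,f), above(b,a), above(b,b), above(f,a), above(f,f), at(b), at(f), holds(b), holds(d), linked(c), marked(a), marked(c)}
4. tag(d,b)  →  {above(a,a), above(a,f), above(b,a), above(b,b), above(f,a), above(f,f), at(b), at(f), holds(b), linked(b), linked(c), marked(a), marked(c)}
optimal plan length = 4; 4 > 3

No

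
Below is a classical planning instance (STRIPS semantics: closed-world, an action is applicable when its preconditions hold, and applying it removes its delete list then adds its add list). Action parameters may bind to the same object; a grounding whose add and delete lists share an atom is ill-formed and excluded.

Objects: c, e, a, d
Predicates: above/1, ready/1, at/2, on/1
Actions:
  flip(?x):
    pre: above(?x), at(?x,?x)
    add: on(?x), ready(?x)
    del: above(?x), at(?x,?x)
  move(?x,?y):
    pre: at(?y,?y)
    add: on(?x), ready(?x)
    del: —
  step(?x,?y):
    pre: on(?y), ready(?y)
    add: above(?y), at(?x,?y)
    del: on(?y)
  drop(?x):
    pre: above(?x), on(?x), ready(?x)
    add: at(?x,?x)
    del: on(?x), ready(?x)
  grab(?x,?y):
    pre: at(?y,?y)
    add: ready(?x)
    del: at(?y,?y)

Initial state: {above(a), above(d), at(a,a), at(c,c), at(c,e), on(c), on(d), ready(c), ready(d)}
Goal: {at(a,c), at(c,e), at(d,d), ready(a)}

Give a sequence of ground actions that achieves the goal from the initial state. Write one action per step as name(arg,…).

flip(a); step(a,c); step(d,d)

1. flip(a)  →  {above(d), at(c,c), at(c,e), on(a), on(c), on(d), ready(a), ready(c), ready(d)}
2. step(a,c)  →  {above(c), above(d), at(a,c), at(c,c), at(c,e), on(a), on(d), ready(a), ready(c), ready(d)}
3. step(d,d)  →  {above(c), above(d), at(a,c), at(c,c), at(c,e), at(d,d), on(a), ready(a), ready(c), ready(d)}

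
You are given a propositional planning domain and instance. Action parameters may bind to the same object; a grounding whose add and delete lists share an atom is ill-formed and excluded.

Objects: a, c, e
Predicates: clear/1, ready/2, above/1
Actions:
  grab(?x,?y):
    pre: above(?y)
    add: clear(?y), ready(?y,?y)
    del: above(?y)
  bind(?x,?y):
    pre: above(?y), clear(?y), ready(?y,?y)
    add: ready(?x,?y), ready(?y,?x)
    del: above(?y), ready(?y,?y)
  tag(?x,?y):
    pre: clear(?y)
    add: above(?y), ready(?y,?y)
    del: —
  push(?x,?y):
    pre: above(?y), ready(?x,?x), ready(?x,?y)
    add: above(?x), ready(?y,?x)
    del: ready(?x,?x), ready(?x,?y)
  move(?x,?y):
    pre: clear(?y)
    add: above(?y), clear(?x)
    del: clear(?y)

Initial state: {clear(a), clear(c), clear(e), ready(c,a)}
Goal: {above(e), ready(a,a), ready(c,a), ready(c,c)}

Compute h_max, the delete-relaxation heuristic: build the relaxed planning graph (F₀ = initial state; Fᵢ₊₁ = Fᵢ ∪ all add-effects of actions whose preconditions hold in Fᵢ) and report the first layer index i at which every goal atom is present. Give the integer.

F0 = init (4 atoms)
F1 = F0 ∪ {above(a), above(c), above(e), ready(a,a), ready(c,c), ready(e,e)}  (10 atoms)
goal ⊆ F1  ⇒  h_max = 1

1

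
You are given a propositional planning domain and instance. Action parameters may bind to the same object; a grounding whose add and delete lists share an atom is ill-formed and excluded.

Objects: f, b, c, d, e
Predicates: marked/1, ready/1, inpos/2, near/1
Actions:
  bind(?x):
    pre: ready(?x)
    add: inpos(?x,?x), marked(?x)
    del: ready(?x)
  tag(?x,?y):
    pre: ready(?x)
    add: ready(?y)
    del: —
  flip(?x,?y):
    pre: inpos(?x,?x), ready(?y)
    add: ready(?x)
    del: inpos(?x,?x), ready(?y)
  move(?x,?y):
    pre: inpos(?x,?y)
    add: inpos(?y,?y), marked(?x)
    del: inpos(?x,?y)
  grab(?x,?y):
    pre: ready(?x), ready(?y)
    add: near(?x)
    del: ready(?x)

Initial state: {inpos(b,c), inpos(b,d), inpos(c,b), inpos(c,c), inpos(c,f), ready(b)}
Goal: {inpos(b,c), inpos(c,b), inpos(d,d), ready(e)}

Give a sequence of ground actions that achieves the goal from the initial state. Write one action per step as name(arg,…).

1. tag(b,e)  →  {inpos(b,c), inpos(b,d), inpos(c,b), inpos(c,c), inpos(c,f), ready(b), ready(e)}
2. move(b,d)  →  {inpos(b,c), inpos(c,b), inpos(c,c), inpos(c,f), inpos(d,d), marked(b), ready(b), ready(e)}

tag(b,e); move(b,d)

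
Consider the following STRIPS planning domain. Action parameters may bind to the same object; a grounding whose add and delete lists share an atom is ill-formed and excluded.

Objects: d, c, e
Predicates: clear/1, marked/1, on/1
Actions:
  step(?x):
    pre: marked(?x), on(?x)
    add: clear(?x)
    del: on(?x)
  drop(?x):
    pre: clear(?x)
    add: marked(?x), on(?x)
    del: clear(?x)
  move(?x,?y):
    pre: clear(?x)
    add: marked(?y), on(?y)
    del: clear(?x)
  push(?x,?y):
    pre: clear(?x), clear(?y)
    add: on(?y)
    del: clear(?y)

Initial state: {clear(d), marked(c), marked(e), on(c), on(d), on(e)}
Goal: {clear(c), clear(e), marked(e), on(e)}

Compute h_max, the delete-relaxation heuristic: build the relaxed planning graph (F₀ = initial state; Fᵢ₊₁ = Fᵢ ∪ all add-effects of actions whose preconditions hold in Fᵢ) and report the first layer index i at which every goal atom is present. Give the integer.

1

F0 = init (6 atoms)
F1 = F0 ∪ {clear(c), clear(e), marked(d)}  (9 atoms)
goal ⊆ F1  ⇒  h_max = 1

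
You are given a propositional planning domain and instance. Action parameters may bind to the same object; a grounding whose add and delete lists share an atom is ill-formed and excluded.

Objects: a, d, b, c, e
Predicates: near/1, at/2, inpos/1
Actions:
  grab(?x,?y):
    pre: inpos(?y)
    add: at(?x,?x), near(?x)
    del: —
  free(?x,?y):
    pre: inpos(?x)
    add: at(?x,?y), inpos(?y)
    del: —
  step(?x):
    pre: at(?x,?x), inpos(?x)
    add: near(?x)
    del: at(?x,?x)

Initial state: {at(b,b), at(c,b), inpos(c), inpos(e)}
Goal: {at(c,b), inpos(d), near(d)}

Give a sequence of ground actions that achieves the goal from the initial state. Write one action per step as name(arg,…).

1. grab(d,c)  →  {at(b,b), at(c,b), at(d,d), inpos(c), inpos(e), near(d)}
2. free(c,d)  →  {at(b,b), at(c,b), at(c,d), at(d,d), inpos(c), inpos(d), inpos(e), near(d)}

grab(d,c); free(c,d)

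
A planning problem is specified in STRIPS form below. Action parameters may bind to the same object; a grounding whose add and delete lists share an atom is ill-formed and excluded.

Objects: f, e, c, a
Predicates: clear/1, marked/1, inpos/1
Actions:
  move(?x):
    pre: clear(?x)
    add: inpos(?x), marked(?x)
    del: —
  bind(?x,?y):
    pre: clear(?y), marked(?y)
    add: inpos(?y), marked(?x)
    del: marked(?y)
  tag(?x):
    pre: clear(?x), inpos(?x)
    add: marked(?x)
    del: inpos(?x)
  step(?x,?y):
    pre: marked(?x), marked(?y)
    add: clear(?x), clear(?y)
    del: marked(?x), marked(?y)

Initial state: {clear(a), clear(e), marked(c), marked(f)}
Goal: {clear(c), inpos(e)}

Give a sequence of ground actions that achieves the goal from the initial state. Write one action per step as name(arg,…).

1. move(e)  →  {clear(a), clear(e), inpos(e), marked(c), marked(e), marked(f)}
2. step(f,c)  →  {clear(a), clear(c), clear(e), clear(f), inpos(e), marked(e)}

move(e); step(f,c)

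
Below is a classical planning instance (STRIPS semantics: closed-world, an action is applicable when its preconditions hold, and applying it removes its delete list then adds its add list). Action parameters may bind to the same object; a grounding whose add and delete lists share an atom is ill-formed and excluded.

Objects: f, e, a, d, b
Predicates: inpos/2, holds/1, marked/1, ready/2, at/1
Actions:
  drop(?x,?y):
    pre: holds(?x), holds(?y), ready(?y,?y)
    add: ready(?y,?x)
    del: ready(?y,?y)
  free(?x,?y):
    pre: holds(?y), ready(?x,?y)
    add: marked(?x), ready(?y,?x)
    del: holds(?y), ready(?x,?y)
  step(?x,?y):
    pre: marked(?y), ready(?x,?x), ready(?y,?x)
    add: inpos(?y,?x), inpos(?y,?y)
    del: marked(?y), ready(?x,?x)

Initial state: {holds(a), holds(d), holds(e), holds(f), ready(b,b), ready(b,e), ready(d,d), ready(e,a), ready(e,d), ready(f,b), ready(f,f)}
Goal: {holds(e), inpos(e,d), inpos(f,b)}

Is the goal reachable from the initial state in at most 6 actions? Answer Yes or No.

Yes

1. drop(d,f)  →  {holds(a), holds(d), holds(e), holds(f), ready(b,b), ready(b,e), ready(d,d), ready(e,a), ready(e,d), ready(f,b), ready(f,d)}
2. free(f,d)  →  {holds(a), holds(e), holds(f), marked(f), ready(b,b), ready(b,e), ready(d,d), ready(d,f), ready(e,a), ready(e,d), ready(f,b)}
3. free(e,a)  →  {holds(e), holds(f), marked(e), marked(f), ready(a,e), ready(b,b), ready(b,e), ready(d,d), ready(d,f), ready(e,d), ready(f,b)}
4. step(d,e)  →  {holds(e), holds(f), inpos(e,d), inpos(e,e), marked(f), ready(a,e), ready(b,b), ready(b,e), ready(d,f), ready(e,d), ready(f,b)}
5. step(b,f)  →  {holds(e), holds(f), inpos(e,d), inpos(e,e), inpos(f,b), inpos(f,f), ready(a,e), ready(b,e), ready(d,f), ready(e,d), ready(f,b)}
optimal plan length = 5; 5 ≤ 6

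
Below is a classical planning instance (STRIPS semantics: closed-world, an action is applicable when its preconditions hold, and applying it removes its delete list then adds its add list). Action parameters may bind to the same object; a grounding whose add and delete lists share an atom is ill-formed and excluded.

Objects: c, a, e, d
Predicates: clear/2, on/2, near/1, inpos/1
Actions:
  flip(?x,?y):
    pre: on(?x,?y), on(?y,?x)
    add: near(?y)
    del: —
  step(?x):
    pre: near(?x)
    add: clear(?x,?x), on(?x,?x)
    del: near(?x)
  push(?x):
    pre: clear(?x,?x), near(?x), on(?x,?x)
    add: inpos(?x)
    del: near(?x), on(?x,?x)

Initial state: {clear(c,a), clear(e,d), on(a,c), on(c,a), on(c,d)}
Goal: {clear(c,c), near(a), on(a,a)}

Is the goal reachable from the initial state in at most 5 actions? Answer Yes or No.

1. flip(c,a)  →  {clear(c,a), clear(e,d), near(a), on(a,c), on(c,a), on(c,d)}
2. flip(a,c)  →  {clear(c,a), clear(e,d), near(a), near(c), on(a,c), on(c,a), on(c,d)}
3. step(c)  →  {clear(c,a), clear(c,c), clear(e,d), near(a), on(a,c), on(c,a), on(c,c), on(c,d)}
4. step(a)  →  {clear(a,a), clear(c,a), clear(c,c), clear(e,d), on(a,a), on(a,c), on(c,a), on(c,c), on(c,d)}
5. flip(c,a)  →  {clear(a,a), clear(c,a), clear(c,c), clear(e,d), near(a), on(a,a), on(a,c), on(c,a), on(c,c), on(c,d)}
optimal plan length = 5; 5 ≤ 5

Yes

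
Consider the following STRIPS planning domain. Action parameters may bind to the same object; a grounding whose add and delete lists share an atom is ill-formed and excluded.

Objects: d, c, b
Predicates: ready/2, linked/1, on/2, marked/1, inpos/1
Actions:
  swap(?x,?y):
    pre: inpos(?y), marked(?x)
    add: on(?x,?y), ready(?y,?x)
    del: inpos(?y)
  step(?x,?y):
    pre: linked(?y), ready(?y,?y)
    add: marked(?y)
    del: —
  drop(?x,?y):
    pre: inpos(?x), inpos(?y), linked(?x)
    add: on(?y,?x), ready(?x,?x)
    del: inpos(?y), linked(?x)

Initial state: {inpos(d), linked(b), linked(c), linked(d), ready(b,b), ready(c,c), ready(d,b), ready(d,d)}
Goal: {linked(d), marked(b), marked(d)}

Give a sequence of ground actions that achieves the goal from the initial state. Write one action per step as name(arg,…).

1. step(d,d)  →  {inpos(d), linked(b), linked(c), linked(d), marked(d), ready(b,b), ready(c,c), ready(d,b), ready(d,d)}
2. step(d,b)  →  {inpos(d), linked(b), linked(c), linked(d), marked(b), marked(d), ready(b,b), ready(c,c), ready(d,b), ready(d,d)}

step(d,d); step(d,b)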